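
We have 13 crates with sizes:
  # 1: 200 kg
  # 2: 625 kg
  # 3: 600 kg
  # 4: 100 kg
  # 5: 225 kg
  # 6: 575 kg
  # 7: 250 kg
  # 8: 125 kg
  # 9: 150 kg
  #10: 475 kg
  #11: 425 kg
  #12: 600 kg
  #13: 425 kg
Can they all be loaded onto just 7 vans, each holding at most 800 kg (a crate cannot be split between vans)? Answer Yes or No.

A valid assignment using 7 vans:
  van 1: 625 + 150 = 775
  van 2: 600 + 200 = 800
  van 3: 600 + 125 = 725
  van 4: 575 + 225 = 800
  van 5: 475 + 250 = 725
  van 6: 425 + 100 = 525
  van 7: 425 = 425
Every load is within 800 kg, so 7 vans suffice.

Yes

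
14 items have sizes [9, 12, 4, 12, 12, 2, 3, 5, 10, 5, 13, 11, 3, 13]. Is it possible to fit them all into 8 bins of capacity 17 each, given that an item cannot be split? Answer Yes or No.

A valid assignment using 8 bins:
  bin 1: 13 + 4 = 17
  bin 2: 13 + 3 = 16
  bin 3: 12 + 5 = 17
  bin 4: 12 + 5 = 17
  bin 5: 12 + 3 + 2 = 17
  bin 6: 11 = 11
  bin 7: 10 = 10
  bin 8: 9 = 9
Every load is within 17, so 8 bins suffice.

Yes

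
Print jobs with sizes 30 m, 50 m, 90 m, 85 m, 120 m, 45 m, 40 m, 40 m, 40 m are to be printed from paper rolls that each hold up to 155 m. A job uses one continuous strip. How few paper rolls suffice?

Total = 120 + 90 + 85 + 50 + 45 + 40 + 40 + 40 + 30 = 540 m.
Lower bound: ⌈540/155⌉ = 4 paper rolls.
A packing using 4 paper rolls:
  roll 1: 120 + 30 = 150
  roll 2: 90 + 50 = 140
  roll 3: 85 + 45 = 130
  roll 4: 40 + 40 + 40 = 120
This matches the lower bound, so 4 is optimal.

4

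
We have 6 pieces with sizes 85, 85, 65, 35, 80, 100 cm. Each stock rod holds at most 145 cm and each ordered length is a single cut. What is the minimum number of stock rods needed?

Total = 100 + 85 + 85 + 80 + 65 + 35 = 450 cm.
Lower bound: ⌈450/145⌉ = 4 stock rods.
A packing using 4 stock rods:
  stock rod 1: 100 + 35 = 135
  stock rod 2: 85 = 85
  stock rod 3: 85 = 85
  stock rod 4: 80 + 65 = 145
This matches the lower bound, so 4 is optimal.

4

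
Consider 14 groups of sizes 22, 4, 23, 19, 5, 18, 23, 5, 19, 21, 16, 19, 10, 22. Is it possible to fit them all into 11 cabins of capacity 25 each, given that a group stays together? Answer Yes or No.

Yes

A valid assignment using 11 cabins:
  cabin 1: 23 = 23
  cabin 2: 23 = 23
  cabin 3: 22 = 22
  cabin 4: 22 = 22
  cabin 5: 21 + 4 = 25
  cabin 6: 19 + 5 = 24
  cabin 7: 19 + 5 = 24
  cabin 8: 19 = 19
  cabin 9: 18 = 18
  cabin 10: 16 = 16
  cabin 11: 10 = 10
Every load is within 25, so 11 cabins suffice.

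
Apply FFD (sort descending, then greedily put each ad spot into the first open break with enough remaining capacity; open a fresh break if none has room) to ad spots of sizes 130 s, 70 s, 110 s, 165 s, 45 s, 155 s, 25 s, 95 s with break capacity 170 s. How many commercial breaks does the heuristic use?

Sorted descending: 165, 155, 130, 110, 95, 70, 45, 25.
  165 → break 1 (new)  [load 165/170]
  155 → break 2 (new)  [load 155/170]
  130 → break 3 (new)  [load 130/170]
  110 → break 4 (new)  [load 110/170]
  95 → break 5 (new)  [load 95/170]
  70 → break 5  [load 165/170]
  45 → break 4  [load 155/170]
  25 → break 3  [load 155/170]
5 commercial breaks opened.

5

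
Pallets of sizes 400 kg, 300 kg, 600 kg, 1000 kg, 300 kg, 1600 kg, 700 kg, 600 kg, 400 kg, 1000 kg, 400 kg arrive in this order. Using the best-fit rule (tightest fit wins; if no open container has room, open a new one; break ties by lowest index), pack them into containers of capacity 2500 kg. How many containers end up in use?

3

  400 → container 1 (new)  [load 400/2500]
  300 → container 1  [load 700/2500]
  600 → container 1  [load 1300/2500]
  1000 → container 1  [load 2300/2500]
  300 → container 2 (new)  [load 300/2500]
  1600 → container 2  [load 1900/2500]
  700 → container 3 (new)  [load 700/2500]
  600 → container 2  [load 2500/2500]
  400 → container 3  [load 1100/2500]
  1000 → container 3  [load 2100/2500]
  400 → container 3  [load 2500/2500]
3 containers opened.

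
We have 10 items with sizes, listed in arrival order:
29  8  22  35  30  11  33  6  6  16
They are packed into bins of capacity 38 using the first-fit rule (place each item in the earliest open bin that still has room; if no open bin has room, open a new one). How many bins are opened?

6

  29 → bin 1 (new)  [load 29/38]
  8 → bin 1  [load 37/38]
  22 → bin 2 (new)  [load 22/38]
  35 → bin 3 (new)  [load 35/38]
  30 → bin 4 (new)  [load 30/38]
  11 → bin 2  [load 33/38]
  33 → bin 5 (new)  [load 33/38]
  6 → bin 4  [load 36/38]
  6 → bin 6 (new)  [load 6/38]
  16 → bin 6  [load 22/38]
6 bins opened.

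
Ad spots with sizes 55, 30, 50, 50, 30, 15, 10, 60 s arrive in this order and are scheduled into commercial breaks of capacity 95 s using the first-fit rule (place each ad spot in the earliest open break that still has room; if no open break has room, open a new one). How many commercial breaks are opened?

4

  55 → break 1 (new)  [load 55/95]
  30 → break 1  [load 85/95]
  50 → break 2 (new)  [load 50/95]
  50 → break 3 (new)  [load 50/95]
  30 → break 2  [load 80/95]
  15 → break 2  [load 95/95]
  10 → break 1  [load 95/95]
  60 → break 4 (new)  [load 60/95]
4 commercial breaks opened.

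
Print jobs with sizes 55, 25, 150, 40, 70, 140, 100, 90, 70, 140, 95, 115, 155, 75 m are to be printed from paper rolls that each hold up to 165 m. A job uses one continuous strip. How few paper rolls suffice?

Total = 155 + 150 + 140 + 140 + 115 + 100 + 95 + 90 + 75 + 70 + 70 + 55 + 40 + 25 = 1320 m.
Lower bound: ⌈1320/165⌉ = 8 paper rolls.
A packing using 9 paper rolls:
  roll 1: 155 = 155
  roll 2: 150 = 150
  roll 3: 140 + 25 = 165
  roll 4: 140 = 140
  roll 5: 115 + 40 = 155
  roll 6: 100 + 55 = 155
  roll 7: 95 + 70 = 165
  roll 8: 90 + 75 = 165
  roll 9: 70 = 70
No arrangement into 8 paper rolls stays within capacity, so 9 is optimal.

9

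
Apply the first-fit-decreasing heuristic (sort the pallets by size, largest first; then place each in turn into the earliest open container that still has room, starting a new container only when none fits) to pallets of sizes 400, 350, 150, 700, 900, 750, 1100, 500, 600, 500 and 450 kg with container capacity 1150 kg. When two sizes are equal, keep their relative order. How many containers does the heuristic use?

6

Sorted descending: 1100, 900, 750, 700, 600, 500, 500, 450, 400, 350, 150.
  1100 → container 1 (new)  [load 1100/1150]
  900 → container 2 (new)  [load 900/1150]
  750 → container 3 (new)  [load 750/1150]
  700 → container 4 (new)  [load 700/1150]
  600 → container 5 (new)  [load 600/1150]
  500 → container 5  [load 1100/1150]
  500 → container 6 (new)  [load 500/1150]
  450 → container 4  [load 1150/1150]
  400 → container 3  [load 1150/1150]
  350 → container 6  [load 850/1150]
  150 → container 2  [load 1050/1150]
6 containers opened.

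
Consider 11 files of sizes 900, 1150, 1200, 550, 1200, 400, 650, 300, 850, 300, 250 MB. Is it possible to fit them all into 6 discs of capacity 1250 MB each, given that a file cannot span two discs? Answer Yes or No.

No

Total = 7750 MB; ⌈7750/1250⌉ = 7.
At least 7 discs are required, but only 6 are allowed.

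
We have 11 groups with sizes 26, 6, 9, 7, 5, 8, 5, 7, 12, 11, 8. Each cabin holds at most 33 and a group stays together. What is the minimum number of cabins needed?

Total = 26 + 12 + 11 + 9 + 8 + 8 + 7 + 7 + 6 + 5 + 5 = 104.
Lower bound: ⌈104/33⌉ = 4 cabins.
A packing using 4 cabins:
  cabin 1: 26 + 7 = 33
  cabin 2: 12 + 11 + 9 = 32
  cabin 3: 8 + 8 + 7 + 6 = 29
  cabin 4: 5 + 5 = 10
This matches the lower bound, so 4 is optimal.

4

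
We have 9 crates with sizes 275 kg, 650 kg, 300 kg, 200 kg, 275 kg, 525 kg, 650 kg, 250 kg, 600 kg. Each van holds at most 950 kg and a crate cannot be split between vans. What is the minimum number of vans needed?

Total = 650 + 650 + 600 + 525 + 300 + 275 + 275 + 250 + 200 = 3725 kg.
Lower bound: ⌈3725/950⌉ = 4 vans.
A packing using 5 vans:
  van 1: 650 + 300 = 950
  van 2: 650 + 275 = 925
  van 3: 600 + 275 = 875
  van 4: 525 + 250 = 775
  van 5: 200 = 200
No arrangement into 4 vans stays within capacity, so 5 is optimal.

5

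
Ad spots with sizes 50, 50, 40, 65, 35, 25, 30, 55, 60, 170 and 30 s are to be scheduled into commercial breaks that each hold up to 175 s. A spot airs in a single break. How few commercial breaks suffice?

4

Total = 170 + 65 + 60 + 55 + 50 + 50 + 40 + 35 + 30 + 30 + 25 = 610 s.
Lower bound: ⌈610/175⌉ = 4 commercial breaks.
A packing using 4 commercial breaks:
  break 1: 170 = 170
  break 2: 65 + 60 + 50 = 175
  break 3: 55 + 50 + 40 + 30 = 175
  break 4: 35 + 30 + 25 = 90
This matches the lower bound, so 4 is optimal.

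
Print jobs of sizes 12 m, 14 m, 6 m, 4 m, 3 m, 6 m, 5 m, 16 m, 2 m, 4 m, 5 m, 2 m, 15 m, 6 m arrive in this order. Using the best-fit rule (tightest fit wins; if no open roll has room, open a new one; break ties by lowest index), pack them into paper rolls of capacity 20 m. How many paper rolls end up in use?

  12 → roll 1 (new)  [load 12/20]
  14 → roll 2 (new)  [load 14/20]
  6 → roll 2  [load 20/20]
  4 → roll 1  [load 16/20]
  3 → roll 1  [load 19/20]
  6 → roll 3 (new)  [load 6/20]
  5 → roll 3  [load 11/20]
  16 → roll 4 (new)  [load 16/20]
  2 → roll 4  [load 18/20]
  4 → roll 3  [load 15/20]
  5 → roll 3  [load 20/20]
  2 → roll 4  [load 20/20]
  15 → roll 5 (new)  [load 15/20]
  6 → roll 6 (new)  [load 6/20]
6 paper rolls opened.

6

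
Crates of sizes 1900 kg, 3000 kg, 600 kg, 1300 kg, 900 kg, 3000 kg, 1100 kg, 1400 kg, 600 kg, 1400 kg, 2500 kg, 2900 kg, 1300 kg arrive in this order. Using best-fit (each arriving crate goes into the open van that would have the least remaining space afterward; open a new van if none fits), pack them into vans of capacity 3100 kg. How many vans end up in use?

  1900 → van 1 (new)  [load 1900/3100]
  3000 → van 2 (new)  [load 3000/3100]
  600 → van 1  [load 2500/3100]
  1300 → van 3 (new)  [load 1300/3100]
  900 → van 3  [load 2200/3100]
  3000 → van 4 (new)  [load 3000/3100]
  1100 → van 5 (new)  [load 1100/3100]
  1400 → van 5  [load 2500/3100]
  600 → van 1  [load 3100/3100]
  1400 → van 6 (new)  [load 1400/3100]
  2500 → van 7 (new)  [load 2500/3100]
  2900 → van 8 (new)  [load 2900/3100]
  1300 → van 6  [load 2700/3100]
8 vans opened.

8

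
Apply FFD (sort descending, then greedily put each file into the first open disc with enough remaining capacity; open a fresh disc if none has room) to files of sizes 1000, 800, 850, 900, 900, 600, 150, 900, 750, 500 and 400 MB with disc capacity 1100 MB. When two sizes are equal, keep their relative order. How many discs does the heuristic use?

Sorted descending: 1000, 900, 900, 900, 850, 800, 750, 600, 500, 400, 150.
  1000 → disc 1 (new)  [load 1000/1100]
  900 → disc 2 (new)  [load 900/1100]
  900 → disc 3 (new)  [load 900/1100]
  900 → disc 4 (new)  [load 900/1100]
  850 → disc 5 (new)  [load 850/1100]
  800 → disc 6 (new)  [load 800/1100]
  750 → disc 7 (new)  [load 750/1100]
  600 → disc 8 (new)  [load 600/1100]
  500 → disc 8  [load 1100/1100]
  400 → disc 9 (new)  [load 400/1100]
  150 → disc 2  [load 1050/1100]
9 discs opened.

9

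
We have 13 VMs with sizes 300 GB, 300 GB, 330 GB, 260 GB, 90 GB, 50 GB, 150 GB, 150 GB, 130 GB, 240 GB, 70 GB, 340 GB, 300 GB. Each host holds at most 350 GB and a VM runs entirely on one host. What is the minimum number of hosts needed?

Total = 340 + 330 + 300 + 300 + 300 + 260 + 240 + 150 + 150 + 130 + 90 + 70 + 50 = 2710 GB.
Lower bound: ⌈2710/350⌉ = 8 hosts.
A packing using 9 hosts:
  host 1: 340 = 340
  host 2: 330 = 330
  host 3: 300 + 50 = 350
  host 4: 300 = 300
  host 5: 300 = 300
  host 6: 260 + 90 = 350
  host 7: 240 + 70 = 310
  host 8: 150 + 150 = 300
  host 9: 130 = 130
No arrangement into 8 hosts stays within capacity, so 9 is optimal.

9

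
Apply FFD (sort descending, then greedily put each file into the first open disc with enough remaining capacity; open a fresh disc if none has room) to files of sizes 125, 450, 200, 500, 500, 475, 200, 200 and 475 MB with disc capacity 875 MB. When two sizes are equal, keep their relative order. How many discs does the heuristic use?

Sorted descending: 500, 500, 475, 475, 450, 200, 200, 200, 125.
  500 → disc 1 (new)  [load 500/875]
  500 → disc 2 (new)  [load 500/875]
  475 → disc 3 (new)  [load 475/875]
  475 → disc 4 (new)  [load 475/875]
  450 → disc 5 (new)  [load 450/875]
  200 → disc 1  [load 700/875]
  200 → disc 2  [load 700/875]
  200 → disc 3  [load 675/875]
  125 → disc 1  [load 825/875]
5 discs opened.

5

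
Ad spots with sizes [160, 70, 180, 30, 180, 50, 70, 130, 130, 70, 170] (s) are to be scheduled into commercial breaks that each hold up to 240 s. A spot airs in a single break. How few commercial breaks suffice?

6

Total = 180 + 180 + 170 + 160 + 130 + 130 + 70 + 70 + 70 + 50 + 30 = 1240 s.
Lower bound: ⌈1240/240⌉ = 6 commercial breaks.
A packing using 6 commercial breaks:
  break 1: 180 + 50 = 230
  break 2: 180 + 30 = 210
  break 3: 170 + 70 = 240
  break 4: 160 + 70 = 230
  break 5: 130 + 70 = 200
  break 6: 130 = 130
This matches the lower bound, so 6 is optimal.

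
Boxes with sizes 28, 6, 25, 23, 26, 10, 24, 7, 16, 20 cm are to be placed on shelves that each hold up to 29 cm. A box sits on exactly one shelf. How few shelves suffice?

Total = 28 + 26 + 25 + 24 + 23 + 20 + 16 + 10 + 7 + 6 = 185 cm.
Lower bound: ⌈185/29⌉ = 7 shelves.
A packing using 7 shelves:
  shelf 1: 28 = 28
  shelf 2: 26 = 26
  shelf 3: 25 = 25
  shelf 4: 24 = 24
  shelf 5: 23 + 6 = 29
  shelf 6: 20 + 7 = 27
  shelf 7: 16 + 10 = 26
This matches the lower bound, so 7 is optimal.

7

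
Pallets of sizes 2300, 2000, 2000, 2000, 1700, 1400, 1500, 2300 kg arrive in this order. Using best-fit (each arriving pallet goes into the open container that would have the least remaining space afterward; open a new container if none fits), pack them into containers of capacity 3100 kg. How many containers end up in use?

7

  2300 → container 1 (new)  [load 2300/3100]
  2000 → container 2 (new)  [load 2000/3100]
  2000 → container 3 (new)  [load 2000/3100]
  2000 → container 4 (new)  [load 2000/3100]
  1700 → container 5 (new)  [load 1700/3100]
  1400 → container 5  [load 3100/3100]
  1500 → container 6 (new)  [load 1500/3100]
  2300 → container 7 (new)  [load 2300/3100]
7 containers opened.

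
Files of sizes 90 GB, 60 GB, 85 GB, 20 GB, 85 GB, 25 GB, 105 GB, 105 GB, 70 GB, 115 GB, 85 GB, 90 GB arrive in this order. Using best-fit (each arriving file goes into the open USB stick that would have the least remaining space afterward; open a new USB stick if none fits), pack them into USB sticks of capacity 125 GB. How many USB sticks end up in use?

  90 → USB stick 1 (new)  [load 90/125]
  60 → USB stick 2 (new)  [load 60/125]
  85 → USB stick 3 (new)  [load 85/125]
  20 → USB stick 1  [load 110/125]
  85 → USB stick 4 (new)  [load 85/125]
  25 → USB stick 3  [load 110/125]
  105 → USB stick 5 (new)  [load 105/125]
  105 → USB stick 6 (new)  [load 105/125]
  70 → USB stick 7 (new)  [load 70/125]
  115 → USB stick 8 (new)  [load 115/125]
  85 → USB stick 9 (new)  [load 85/125]
  90 → USB stick 10 (new)  [load 90/125]
10 USB sticks opened.

10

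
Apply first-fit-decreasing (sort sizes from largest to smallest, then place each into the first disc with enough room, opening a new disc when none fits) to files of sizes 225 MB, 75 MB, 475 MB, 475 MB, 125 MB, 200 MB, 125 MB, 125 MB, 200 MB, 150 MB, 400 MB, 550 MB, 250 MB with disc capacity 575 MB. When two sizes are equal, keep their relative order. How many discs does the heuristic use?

Sorted descending: 550, 475, 475, 400, 250, 225, 200, 200, 150, 125, 125, 125, 75.
  550 → disc 1 (new)  [load 550/575]
  475 → disc 2 (new)  [load 475/575]
  475 → disc 3 (new)  [load 475/575]
  400 → disc 4 (new)  [load 400/575]
  250 → disc 5 (new)  [load 250/575]
  225 → disc 5  [load 475/575]
  200 → disc 6 (new)  [load 200/575]
  200 → disc 6  [load 400/575]
  150 → disc 4  [load 550/575]
  125 → disc 6  [load 525/575]
  125 → disc 7 (new)  [load 125/575]
  125 → disc 7  [load 250/575]
  75 → disc 2  [load 550/575]
7 discs opened.

7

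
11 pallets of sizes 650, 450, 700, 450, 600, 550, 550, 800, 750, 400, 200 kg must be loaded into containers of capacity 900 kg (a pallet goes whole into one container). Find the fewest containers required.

9

Total = 800 + 750 + 700 + 650 + 600 + 550 + 550 + 450 + 450 + 400 + 200 = 6100 kg.
Lower bound: ⌈6100/900⌉ = 7 containers.
A packing using 9 containers:
  container 1: 800 = 800
  container 2: 750 = 750
  container 3: 700 + 200 = 900
  container 4: 650 = 650
  container 5: 600 = 600
  container 6: 550 = 550
  container 7: 550 = 550
  container 8: 450 + 450 = 900
  container 9: 400 = 400
No arrangement into 8 containers stays within capacity, so 9 is optimal.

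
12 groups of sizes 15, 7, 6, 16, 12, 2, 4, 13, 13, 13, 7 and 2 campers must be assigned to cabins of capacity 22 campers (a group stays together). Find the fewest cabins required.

6

Total = 16 + 15 + 13 + 13 + 13 + 12 + 7 + 7 + 6 + 4 + 2 + 2 = 110 campers.
Lower bound: ⌈110/22⌉ = 5 cabins.
Also, 6 groups each exceed 11 campers, and no two of those can share a cabin, so at least 6 cabins are needed.
A packing using 6 cabins:
  cabin 1: 16 + 6 = 22
  cabin 2: 15 + 7 = 22
  cabin 3: 13 + 7 + 2 = 22
  cabin 4: 13 + 4 + 2 = 19
  cabin 5: 13 = 13
  cabin 6: 12 = 12
This matches the lower bound, so 6 is optimal.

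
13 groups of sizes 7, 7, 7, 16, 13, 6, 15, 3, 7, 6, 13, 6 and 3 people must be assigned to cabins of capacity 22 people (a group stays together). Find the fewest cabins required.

Total = 16 + 15 + 13 + 13 + 7 + 7 + 7 + 7 + 6 + 6 + 6 + 3 + 3 = 109 people.
Lower bound: ⌈109/22⌉ = 5 cabins.
A packing using 5 cabins:
  cabin 1: 16 + 6 = 22
  cabin 2: 15 + 7 = 22
  cabin 3: 13 + 6 + 3 = 22
  cabin 4: 13 + 6 + 3 = 22
  cabin 5: 7 + 7 + 7 = 21
This matches the lower bound, so 5 is optimal.

5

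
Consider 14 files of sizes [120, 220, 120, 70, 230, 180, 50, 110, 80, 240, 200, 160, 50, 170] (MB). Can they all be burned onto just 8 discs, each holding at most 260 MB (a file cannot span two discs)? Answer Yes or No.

Total = 2000 MB; ⌈2000/260⌉ = 8.
The bound of 8 does not rule out 8, but exhaustive search shows no assignment into 8 discs of capacity 260 MB exists — the minimum is 9.

No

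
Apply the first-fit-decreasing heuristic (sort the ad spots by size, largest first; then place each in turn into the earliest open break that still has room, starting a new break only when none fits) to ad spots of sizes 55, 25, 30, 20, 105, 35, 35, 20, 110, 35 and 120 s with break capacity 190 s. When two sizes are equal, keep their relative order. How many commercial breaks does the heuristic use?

Sorted descending: 120, 110, 105, 55, 35, 35, 35, 30, 25, 20, 20.
  120 → break 1 (new)  [load 120/190]
  110 → break 2 (new)  [load 110/190]
  105 → break 3 (new)  [load 105/190]
  55 → break 1  [load 175/190]
  35 → break 2  [load 145/190]
  35 → break 2  [load 180/190]
  35 → break 3  [load 140/190]
  30 → break 3  [load 170/190]
  25 → break 4 (new)  [load 25/190]
  20 → break 3  [load 190/190]
  20 → break 4  [load 45/190]
4 commercial breaks opened.

4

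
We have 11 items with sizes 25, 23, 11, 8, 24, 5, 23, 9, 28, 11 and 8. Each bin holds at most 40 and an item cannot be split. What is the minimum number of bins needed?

Total = 28 + 25 + 24 + 23 + 23 + 11 + 11 + 9 + 8 + 8 + 5 = 175.
Lower bound: ⌈175/40⌉ = 5 bins.
A packing using 5 bins:
  bin 1: 28 + 11 = 39
  bin 2: 25 + 11 = 36
  bin 3: 24 + 9 + 5 = 38
  bin 4: 23 + 8 + 8 = 39
  bin 5: 23 = 23
This matches the lower bound, so 5 is optimal.

5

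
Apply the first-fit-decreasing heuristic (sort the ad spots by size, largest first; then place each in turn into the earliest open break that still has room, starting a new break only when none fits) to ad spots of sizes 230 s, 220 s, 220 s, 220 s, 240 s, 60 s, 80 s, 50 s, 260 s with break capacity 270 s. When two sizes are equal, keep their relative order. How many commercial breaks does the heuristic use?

Sorted descending: 260, 240, 230, 220, 220, 220, 80, 60, 50.
  260 → break 1 (new)  [load 260/270]
  240 → break 2 (new)  [load 240/270]
  230 → break 3 (new)  [load 230/270]
  220 → break 4 (new)  [load 220/270]
  220 → break 5 (new)  [load 220/270]
  220 → break 6 (new)  [load 220/270]
  80 → break 7 (new)  [load 80/270]
  60 → break 7  [load 140/270]
  50 → break 4  [load 270/270]
7 commercial breaks opened.

7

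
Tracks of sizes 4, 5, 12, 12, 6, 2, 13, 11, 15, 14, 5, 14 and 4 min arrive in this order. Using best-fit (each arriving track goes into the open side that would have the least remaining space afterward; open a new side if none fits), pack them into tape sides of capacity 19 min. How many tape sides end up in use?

8

  4 → side 1 (new)  [load 4/19]
  5 → side 1  [load 9/19]
  12 → side 2 (new)  [load 12/19]
  12 → side 3 (new)  [load 12/19]
  6 → side 2  [load 18/19]
  2 → side 3  [load 14/19]
  13 → side 4 (new)  [load 13/19]
  11 → side 5 (new)  [load 11/19]
  15 → side 6 (new)  [load 15/19]
  14 → side 7 (new)  [load 14/19]
  5 → side 3  [load 19/19]
  14 → side 8 (new)  [load 14/19]
  4 → side 6  [load 19/19]
8 tape sides opened.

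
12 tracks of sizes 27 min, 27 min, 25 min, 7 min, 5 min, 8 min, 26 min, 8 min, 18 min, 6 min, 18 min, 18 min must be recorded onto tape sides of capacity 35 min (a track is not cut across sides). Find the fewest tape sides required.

Total = 27 + 27 + 26 + 25 + 18 + 18 + 18 + 8 + 8 + 7 + 6 + 5 = 193 min.
Lower bound: ⌈193/35⌉ = 6 tape sides.
Also, 7 tracks each exceed 35/2 min, and no two of those can share a side, so at least 7 tape sides are needed.
A packing using 7 tape sides:
  side 1: 27 + 8 = 35
  side 2: 27 + 8 = 35
  side 3: 26 + 7 = 33
  side 4: 25 + 6 = 31
  side 5: 18 + 5 = 23
  side 6: 18 = 18
  side 7: 18 = 18
This matches the lower bound, so 7 is optimal.

7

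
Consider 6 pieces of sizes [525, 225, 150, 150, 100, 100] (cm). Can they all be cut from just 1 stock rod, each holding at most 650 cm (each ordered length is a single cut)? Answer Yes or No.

No

Total = 1250 cm; ⌈1250/650⌉ = 2.
At least 2 stock rods are required, but only 1 is allowed.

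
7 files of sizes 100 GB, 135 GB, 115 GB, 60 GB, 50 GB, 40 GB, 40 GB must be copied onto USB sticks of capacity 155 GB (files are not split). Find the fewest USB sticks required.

Total = 135 + 115 + 100 + 60 + 50 + 40 + 40 = 540 GB.
Lower bound: ⌈540/155⌉ = 4 USB sticks.
A packing using 4 USB sticks:
  USB stick 1: 135 = 135
  USB stick 2: 115 + 40 = 155
  USB stick 3: 100 + 50 = 150
  USB stick 4: 60 + 40 = 100
This matches the lower bound, so 4 is optimal.

4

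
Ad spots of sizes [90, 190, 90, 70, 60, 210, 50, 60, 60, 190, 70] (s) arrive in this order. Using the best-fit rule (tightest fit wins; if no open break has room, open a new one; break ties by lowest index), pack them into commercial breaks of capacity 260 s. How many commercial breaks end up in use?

5

  90 → break 1 (new)  [load 90/260]
  190 → break 2 (new)  [load 190/260]
  90 → break 1  [load 180/260]
  70 → break 2  [load 260/260]
  60 → break 1  [load 240/260]
  210 → break 3 (new)  [load 210/260]
  50 → break 3  [load 260/260]
  60 → break 4 (new)  [load 60/260]
  60 → break 4  [load 120/260]
  190 → break 5 (new)  [load 190/260]
  70 → break 5  [load 260/260]
5 commercial breaks opened.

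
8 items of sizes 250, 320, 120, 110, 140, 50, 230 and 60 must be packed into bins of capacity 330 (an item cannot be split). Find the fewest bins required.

Total = 320 + 250 + 230 + 140 + 120 + 110 + 60 + 50 = 1280.
Lower bound: ⌈1280/330⌉ = 4 bins.
A packing using 5 bins:
  bin 1: 320 = 320
  bin 2: 250 + 60 = 310
  bin 3: 230 + 50 = 280
  bin 4: 140 + 120 = 260
  bin 5: 110 = 110
No arrangement into 4 bins stays within capacity, so 5 is optimal.

5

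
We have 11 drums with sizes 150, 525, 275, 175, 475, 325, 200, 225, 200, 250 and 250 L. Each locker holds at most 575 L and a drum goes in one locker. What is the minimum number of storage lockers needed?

6

Total = 525 + 475 + 325 + 275 + 250 + 250 + 225 + 200 + 200 + 175 + 150 = 3050 L.
Lower bound: ⌈3050/575⌉ = 6 storage lockers.
A packing using 6 storage lockers:
  locker 1: 525 = 525
  locker 2: 475 = 475
  locker 3: 325 + 250 = 575
  locker 4: 275 + 250 = 525
  locker 5: 225 + 200 + 150 = 575
  locker 6: 200 + 175 = 375
This matches the lower bound, so 6 is optimal.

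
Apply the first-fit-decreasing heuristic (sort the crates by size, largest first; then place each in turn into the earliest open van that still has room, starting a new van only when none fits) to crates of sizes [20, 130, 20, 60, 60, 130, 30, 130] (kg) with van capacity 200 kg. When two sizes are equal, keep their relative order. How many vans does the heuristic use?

3

Sorted descending: 130, 130, 130, 60, 60, 30, 20, 20.
  130 → van 1 (new)  [load 130/200]
  130 → van 2 (new)  [load 130/200]
  130 → van 3 (new)  [load 130/200]
  60 → van 1  [load 190/200]
  60 → van 2  [load 190/200]
  30 → van 3  [load 160/200]
  20 → van 3  [load 180/200]
  20 → van 3  [load 200/200]
3 vans opened.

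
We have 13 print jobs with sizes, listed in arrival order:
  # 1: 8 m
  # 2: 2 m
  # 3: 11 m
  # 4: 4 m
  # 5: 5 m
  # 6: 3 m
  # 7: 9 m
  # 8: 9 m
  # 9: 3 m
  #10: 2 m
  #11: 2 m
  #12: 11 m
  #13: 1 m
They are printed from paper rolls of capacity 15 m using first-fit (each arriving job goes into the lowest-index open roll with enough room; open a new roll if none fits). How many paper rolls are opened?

5

  8 → roll 1 (new)  [load 8/15]
  2 → roll 1  [load 10/15]
  11 → roll 2 (new)  [load 11/15]
  4 → roll 1  [load 14/15]
  5 → roll 3 (new)  [load 5/15]
  3 → roll 2  [load 14/15]
  9 → roll 3  [load 14/15]
  9 → roll 4 (new)  [load 9/15]
  3 → roll 4  [load 12/15]
  2 → roll 4  [load 14/15]
  2 → roll 5 (new)  [load 2/15]
  11 → roll 5  [load 13/15]
  1 → roll 1  [load 15/15]
5 paper rolls opened.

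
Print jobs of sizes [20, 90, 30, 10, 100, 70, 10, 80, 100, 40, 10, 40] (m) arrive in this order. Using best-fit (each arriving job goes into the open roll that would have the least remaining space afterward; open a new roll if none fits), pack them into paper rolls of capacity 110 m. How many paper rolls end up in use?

  20 → roll 1 (new)  [load 20/110]
  90 → roll 1  [load 110/110]
  30 → roll 2 (new)  [load 30/110]
  10 → roll 2  [load 40/110]
  100 → roll 3 (new)  [load 100/110]
  70 → roll 2  [load 110/110]
  10 → roll 3  [load 110/110]
  80 → roll 4 (new)  [load 80/110]
  100 → roll 5 (new)  [load 100/110]
  40 → roll 6 (new)  [load 40/110]
  10 → roll 5  [load 110/110]
  40 → roll 6  [load 80/110]
6 paper rolls opened.

6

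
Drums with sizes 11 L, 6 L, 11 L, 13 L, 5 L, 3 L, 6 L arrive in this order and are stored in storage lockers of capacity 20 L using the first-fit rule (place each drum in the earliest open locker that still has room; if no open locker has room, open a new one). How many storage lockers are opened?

  11 → locker 1 (new)  [load 11/20]
  6 → locker 1  [load 17/20]
  11 → locker 2 (new)  [load 11/20]
  13 → locker 3 (new)  [load 13/20]
  5 → locker 2  [load 16/20]
  3 → locker 1  [load 20/20]
  6 → locker 3  [load 19/20]
3 storage lockers opened.

3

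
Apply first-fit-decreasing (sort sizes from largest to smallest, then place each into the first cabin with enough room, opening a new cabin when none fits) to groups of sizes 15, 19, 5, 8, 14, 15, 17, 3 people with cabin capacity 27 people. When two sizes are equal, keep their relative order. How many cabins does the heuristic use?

5

Sorted descending: 19, 17, 15, 15, 14, 8, 5, 3.
  19 → cabin 1 (new)  [load 19/27]
  17 → cabin 2 (new)  [load 17/27]
  15 → cabin 3 (new)  [load 15/27]
  15 → cabin 4 (new)  [load 15/27]
  14 → cabin 5 (new)  [load 14/27]
  8 → cabin 1  [load 27/27]
  5 → cabin 2  [load 22/27]
  3 → cabin 2  [load 25/27]
5 cabins opened.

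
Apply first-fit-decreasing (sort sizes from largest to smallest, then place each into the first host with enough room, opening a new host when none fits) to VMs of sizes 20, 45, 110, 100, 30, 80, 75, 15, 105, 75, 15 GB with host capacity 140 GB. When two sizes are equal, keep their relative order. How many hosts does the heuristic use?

Sorted descending: 110, 105, 100, 80, 75, 75, 45, 30, 20, 15, 15.
  110 → host 1 (new)  [load 110/140]
  105 → host 2 (new)  [load 105/140]
  100 → host 3 (new)  [load 100/140]
  80 → host 4 (new)  [load 80/140]
  75 → host 5 (new)  [load 75/140]
  75 → host 6 (new)  [load 75/140]
  45 → host 4  [load 125/140]
  30 → host 1  [load 140/140]
  20 → host 2  [load 125/140]
  15 → host 2  [load 140/140]
  15 → host 3  [load 115/140]
6 hosts opened.

6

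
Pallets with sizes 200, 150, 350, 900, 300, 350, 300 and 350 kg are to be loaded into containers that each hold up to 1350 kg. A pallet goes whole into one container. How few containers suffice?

Total = 900 + 350 + 350 + 350 + 300 + 300 + 200 + 150 = 2900 kg.
Lower bound: ⌈2900/1350⌉ = 3 containers.
A packing using 3 containers:
  container 1: 900 + 350 = 1250
  container 2: 350 + 350 + 300 + 300 = 1300
  container 3: 200 + 150 = 350
This matches the lower bound, so 3 is optimal.

3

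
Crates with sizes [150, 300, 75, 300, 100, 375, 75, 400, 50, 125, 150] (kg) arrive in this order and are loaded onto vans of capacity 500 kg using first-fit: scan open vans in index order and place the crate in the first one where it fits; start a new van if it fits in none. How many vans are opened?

5

  150 → van 1 (new)  [load 150/500]
  300 → van 1  [load 450/500]
  75 → van 2 (new)  [load 75/500]
  300 → van 2  [load 375/500]
  100 → van 2  [load 475/500]
  375 → van 3 (new)  [load 375/500]
  75 → van 3  [load 450/500]
  400 → van 4 (new)  [load 400/500]
  50 → van 1  [load 500/500]
  125 → van 5 (new)  [load 125/500]
  150 → van 5  [load 275/500]
5 vans opened.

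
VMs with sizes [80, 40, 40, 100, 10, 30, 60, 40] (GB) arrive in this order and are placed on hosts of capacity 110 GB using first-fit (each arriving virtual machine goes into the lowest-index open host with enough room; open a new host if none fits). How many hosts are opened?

  80 → host 1 (new)  [load 80/110]
  40 → host 2 (new)  [load 40/110]
  40 → host 2  [load 80/110]
  100 → host 3 (new)  [load 100/110]
  10 → host 1  [load 90/110]
  30 → host 2  [load 110/110]
  60 → host 4 (new)  [load 60/110]
  40 → host 4  [load 100/110]
4 hosts opened.

4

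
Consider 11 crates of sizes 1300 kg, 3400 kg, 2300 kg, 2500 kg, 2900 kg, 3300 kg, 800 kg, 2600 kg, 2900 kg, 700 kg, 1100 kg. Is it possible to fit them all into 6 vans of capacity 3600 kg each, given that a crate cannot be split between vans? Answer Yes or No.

Total = 23800 kg; ⌈23800/3600⌉ = 7.
At least 7 vans are required, but only 6 are allowed.

No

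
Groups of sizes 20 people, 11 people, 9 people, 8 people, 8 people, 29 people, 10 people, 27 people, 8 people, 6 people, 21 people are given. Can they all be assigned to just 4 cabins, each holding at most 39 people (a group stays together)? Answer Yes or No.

No

Total = 157 people; ⌈157/39⌉ = 5.
At least 5 cabins are required, but only 4 are allowed.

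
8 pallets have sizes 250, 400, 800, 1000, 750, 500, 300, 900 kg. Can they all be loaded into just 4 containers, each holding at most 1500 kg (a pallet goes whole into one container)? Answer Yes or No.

Yes

A valid assignment using 4 containers:
  container 1: 1000 + 500 = 1500
  container 2: 900 + 400 = 1300
  container 3: 800 + 300 + 250 = 1350
  container 4: 750 = 750
Every load is within 1500 kg, so 4 containers suffice.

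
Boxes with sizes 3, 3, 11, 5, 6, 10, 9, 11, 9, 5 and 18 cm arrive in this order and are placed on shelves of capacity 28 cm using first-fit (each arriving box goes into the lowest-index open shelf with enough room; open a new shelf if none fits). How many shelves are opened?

  3 → shelf 1 (new)  [load 3/28]
  3 → shelf 1  [load 6/28]
  11 → shelf 1  [load 17/28]
  5 → shelf 1  [load 22/28]
  6 → shelf 1  [load 28/28]
  10 → shelf 2 (new)  [load 10/28]
  9 → shelf 2  [load 19/28]
  11 → shelf 3 (new)  [load 11/28]
  9 → shelf 2  [load 28/28]
  5 → shelf 3  [load 16/28]
  18 → shelf 4 (new)  [load 18/28]
4 shelves opened.

4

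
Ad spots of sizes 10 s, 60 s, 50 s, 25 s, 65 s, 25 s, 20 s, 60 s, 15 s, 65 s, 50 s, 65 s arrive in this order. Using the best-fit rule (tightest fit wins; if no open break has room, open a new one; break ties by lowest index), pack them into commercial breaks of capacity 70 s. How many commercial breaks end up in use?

  10 → break 1 (new)  [load 10/70]
  60 → break 1  [load 70/70]
  50 → break 2 (new)  [load 50/70]
  25 → break 3 (new)  [load 25/70]
  65 → break 4 (new)  [load 65/70]
  25 → break 3  [load 50/70]
  20 → break 2  [load 70/70]
  60 → break 5 (new)  [load 60/70]
  15 → break 3  [load 65/70]
  65 → break 6 (new)  [load 65/70]
  50 → break 7 (new)  [load 50/70]
  65 → break 8 (new)  [load 65/70]
8 commercial breaks opened.

8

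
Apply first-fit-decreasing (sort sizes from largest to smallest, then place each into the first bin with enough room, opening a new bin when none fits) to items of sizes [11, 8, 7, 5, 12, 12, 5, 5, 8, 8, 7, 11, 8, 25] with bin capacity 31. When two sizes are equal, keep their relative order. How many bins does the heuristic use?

5

Sorted descending: 25, 12, 12, 11, 11, 8, 8, 8, 8, 7, 7, 5, 5, 5.
  25 → bin 1 (new)  [load 25/31]
  12 → bin 2 (new)  [load 12/31]
  12 → bin 2  [load 24/31]
  11 → bin 3 (new)  [load 11/31]
  11 → bin 3  [load 22/31]
  8 → bin 3  [load 30/31]
  8 → bin 4 (new)  [load 8/31]
  8 → bin 4  [load 16/31]
  8 → bin 4  [load 24/31]
  7 → bin 2  [load 31/31]
  7 → bin 4  [load 31/31]
  5 → bin 1  [load 30/31]
  5 → bin 5 (new)  [load 5/31]
  5 → bin 5  [load 10/31]
5 bins opened.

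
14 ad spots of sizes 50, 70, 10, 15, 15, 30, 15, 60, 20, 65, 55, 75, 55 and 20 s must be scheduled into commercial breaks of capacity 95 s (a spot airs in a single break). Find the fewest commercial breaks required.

Total = 75 + 70 + 65 + 60 + 55 + 55 + 50 + 30 + 20 + 20 + 15 + 15 + 15 + 10 = 555 s.
Lower bound: ⌈555/95⌉ = 6 commercial breaks.
Also, 7 ad spots each exceed 95/2 s, and no two of those can share a break, so at least 7 commercial breaks are needed.
A packing using 7 commercial breaks:
  break 1: 75 + 20 = 95
  break 2: 70 + 20 = 90
  break 3: 65 + 30 = 95
  break 4: 60 + 15 + 15 = 90
  break 5: 55 + 15 + 10 = 80
  break 6: 55 = 55
  break 7: 50 = 50
This matches the lower bound, so 7 is optimal.

7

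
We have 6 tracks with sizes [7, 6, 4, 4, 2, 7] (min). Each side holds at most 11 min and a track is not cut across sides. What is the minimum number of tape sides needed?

3

Total = 7 + 7 + 6 + 4 + 4 + 2 = 30 min.
Lower bound: ⌈30/11⌉ = 3 tape sides.
A packing using 3 tape sides:
  side 1: 7 + 4 = 11
  side 2: 7 + 4 = 11
  side 3: 6 + 2 = 8
This matches the lower bound, so 3 is optimal.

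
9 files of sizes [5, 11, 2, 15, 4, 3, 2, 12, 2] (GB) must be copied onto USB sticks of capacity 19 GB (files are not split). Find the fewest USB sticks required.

Total = 15 + 12 + 11 + 5 + 4 + 3 + 2 + 2 + 2 = 56 GB.
Lower bound: ⌈56/19⌉ = 3 USB sticks.
A packing using 3 USB sticks:
  USB stick 1: 15 + 4 = 19
  USB stick 2: 12 + 5 + 2 = 19
  USB stick 3: 11 + 3 + 2 + 2 = 18
This matches the lower bound, so 3 is optimal.

3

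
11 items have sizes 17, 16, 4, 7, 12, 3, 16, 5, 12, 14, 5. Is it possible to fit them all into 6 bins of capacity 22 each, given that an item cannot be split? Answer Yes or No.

Yes

A valid assignment using 6 bins:
  bin 1: 17 + 5 = 22
  bin 2: 16 + 5 = 21
  bin 3: 16 + 4 = 20
  bin 4: 14 + 7 = 21
  bin 5: 12 + 3 = 15
  bin 6: 12 = 12
Every load is within 22, so 6 bins suffice.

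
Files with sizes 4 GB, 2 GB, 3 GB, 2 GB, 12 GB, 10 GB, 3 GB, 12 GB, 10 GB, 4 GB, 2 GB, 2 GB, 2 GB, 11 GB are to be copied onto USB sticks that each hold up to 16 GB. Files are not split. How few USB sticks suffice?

Total = 12 + 12 + 11 + 10 + 10 + 4 + 4 + 3 + 3 + 2 + 2 + 2 + 2 + 2 = 79 GB.
Lower bound: ⌈79/16⌉ = 5 USB sticks.
A packing using 5 USB sticks:
  USB stick 1: 12 + 4 = 16
  USB stick 2: 12 + 4 = 16
  USB stick 3: 11 + 3 + 2 = 16
  USB stick 4: 10 + 3 + 2 = 15
  USB stick 5: 10 + 2 + 2 + 2 = 16
This matches the lower bound, so 5 is optimal.

5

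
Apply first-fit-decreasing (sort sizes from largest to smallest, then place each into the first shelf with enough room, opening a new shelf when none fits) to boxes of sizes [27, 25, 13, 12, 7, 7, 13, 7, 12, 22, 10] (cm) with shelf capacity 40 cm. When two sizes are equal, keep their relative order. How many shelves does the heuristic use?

Sorted descending: 27, 25, 22, 13, 13, 12, 12, 10, 7, 7, 7.
  27 → shelf 1 (new)  [load 27/40]
  25 → shelf 2 (new)  [load 25/40]
  22 → shelf 3 (new)  [load 22/40]
  13 → shelf 1  [load 40/40]
  13 → shelf 2  [load 38/40]
  12 → shelf 3  [load 34/40]
  12 → shelf 4 (new)  [load 12/40]
  10 → shelf 4  [load 22/40]
  7 → shelf 4  [load 29/40]
  7 → shelf 4  [load 36/40]
  7 → shelf 5 (new)  [load 7/40]
5 shelves opened.

5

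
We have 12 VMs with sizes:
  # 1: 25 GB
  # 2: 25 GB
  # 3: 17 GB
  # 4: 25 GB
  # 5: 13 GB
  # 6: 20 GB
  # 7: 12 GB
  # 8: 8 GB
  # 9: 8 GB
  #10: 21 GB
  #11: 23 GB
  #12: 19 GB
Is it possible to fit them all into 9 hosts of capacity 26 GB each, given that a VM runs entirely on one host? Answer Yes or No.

Total = 216 GB; ⌈216/26⌉ = 9.
The bound of 9 does not rule out 9, but exhaustive search shows no assignment into 9 hosts of capacity 26 GB exists — the minimum is 10.

No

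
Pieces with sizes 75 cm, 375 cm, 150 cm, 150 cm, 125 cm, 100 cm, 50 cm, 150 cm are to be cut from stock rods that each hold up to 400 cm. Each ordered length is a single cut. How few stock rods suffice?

3

Total = 375 + 150 + 150 + 150 + 125 + 100 + 75 + 50 = 1175 cm.
Lower bound: ⌈1175/400⌉ = 3 stock rods.
A packing using 3 stock rods:
  stock rod 1: 375 = 375
  stock rod 2: 150 + 150 + 100 = 400
  stock rod 3: 150 + 125 + 75 + 50 = 400
This matches the lower bound, so 3 is optimal.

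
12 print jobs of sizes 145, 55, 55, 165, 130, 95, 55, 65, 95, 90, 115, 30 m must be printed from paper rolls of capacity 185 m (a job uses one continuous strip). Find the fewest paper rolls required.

7

Total = 165 + 145 + 130 + 115 + 95 + 95 + 90 + 65 + 55 + 55 + 55 + 30 = 1095 m.
Lower bound: ⌈1095/185⌉ = 6 paper rolls.
A packing using 7 paper rolls:
  roll 1: 165 = 165
  roll 2: 145 + 30 = 175
  roll 3: 130 + 55 = 185
  roll 4: 115 + 65 = 180
  roll 5: 95 + 90 = 185
  roll 6: 95 + 55 = 150
  roll 7: 55 = 55
No arrangement into 6 paper rolls stays within capacity, so 7 is optimal.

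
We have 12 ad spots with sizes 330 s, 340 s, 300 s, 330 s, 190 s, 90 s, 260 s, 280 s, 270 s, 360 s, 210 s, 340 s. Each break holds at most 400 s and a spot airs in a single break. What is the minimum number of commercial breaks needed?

Total = 360 + 340 + 340 + 330 + 330 + 300 + 280 + 270 + 260 + 210 + 190 + 90 = 3300 s.
Lower bound: ⌈3300/400⌉ = 9 commercial breaks.
Also, 10 ad spots each exceed 200 s, and no two of those can share a break, so at least 10 commercial breaks are needed.
A packing using 10 commercial breaks:
  break 1: 360 = 360
  break 2: 340 = 340
  break 3: 340 = 340
  break 4: 330 = 330
  break 5: 330 = 330
  break 6: 300 + 90 = 390
  break 7: 280 = 280
  break 8: 270 = 270
  break 9: 260 = 260
  break 10: 210 + 190 = 400
This matches the lower bound, so 10 is optimal.

10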